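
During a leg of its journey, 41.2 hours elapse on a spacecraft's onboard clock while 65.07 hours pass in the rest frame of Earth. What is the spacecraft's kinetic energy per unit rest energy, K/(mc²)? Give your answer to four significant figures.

γ = Δt/Δτ = 65.07/41.2 = 1.57937.
K/(mc²) = γ − 1 = 1.57937 − 1 = 0.5794.

0.5794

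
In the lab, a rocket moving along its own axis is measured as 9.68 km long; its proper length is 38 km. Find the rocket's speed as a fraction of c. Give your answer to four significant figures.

0.9670c

Length contraction gives γ = L₀/L = 38/9.68 = 3.9256.
β = √(1 − 1/γ²) = √0.935108 = 0.9670.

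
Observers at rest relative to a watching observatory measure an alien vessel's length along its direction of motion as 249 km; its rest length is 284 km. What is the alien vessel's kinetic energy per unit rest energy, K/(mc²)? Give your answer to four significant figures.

From L = L₀/γ: γ = 284/249 = 1.14056.
Since K = (γ−1)mc², K/(mc²) = 1.14056 − 1 = 0.1406.

0.1406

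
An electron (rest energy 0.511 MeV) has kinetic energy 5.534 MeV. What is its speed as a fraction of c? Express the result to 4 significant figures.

γ = 1 + K/(mc²) = 1 + 5.534/0.511 = 11.83.
β = √(1 − 1/γ²) = √(1 − 0.00714547) = √0.99285453 = 0.9964.

0.9964c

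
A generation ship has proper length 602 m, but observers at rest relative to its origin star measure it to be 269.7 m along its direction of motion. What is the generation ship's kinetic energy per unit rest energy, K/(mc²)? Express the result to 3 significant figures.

From L = L₀/γ: γ = 602/269.7 = 2.23211.
K/(mc²) = γ − 1 = 2.23211 − 1 = 1.23.

1.23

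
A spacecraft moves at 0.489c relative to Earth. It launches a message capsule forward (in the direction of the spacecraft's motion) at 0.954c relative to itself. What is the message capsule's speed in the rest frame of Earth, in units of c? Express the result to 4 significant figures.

0.9840c

In units of c, u = (u' + v)/(1 + u'v) with u' = 0.954 and v = 0.489.
Numerator: 0.954 + 0.489 = 1.443. Denominator: 1 + (0.954)(0.489) = 1.466506.
u = 1.443/1.466506 = 0.98397, so the speed is 0.9840c.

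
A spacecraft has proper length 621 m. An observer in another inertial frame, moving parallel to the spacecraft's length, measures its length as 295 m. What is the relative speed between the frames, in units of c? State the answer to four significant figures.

Length contraction gives γ = L₀/L = 621/295 = 2.1051.
β = √(1 − 1/γ²) = √0.77434 = 0.8800.

0.8800c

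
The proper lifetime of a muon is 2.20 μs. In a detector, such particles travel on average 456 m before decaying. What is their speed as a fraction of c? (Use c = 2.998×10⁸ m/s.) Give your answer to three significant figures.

0.569c

d = βγcτ ⇒ βγ = d/(cτ) = 456.0 m / (659.56 m) = 0.69137.
β = (βγ)/√(1+(βγ)²) = 0.69137/√1.477992 = 0.569.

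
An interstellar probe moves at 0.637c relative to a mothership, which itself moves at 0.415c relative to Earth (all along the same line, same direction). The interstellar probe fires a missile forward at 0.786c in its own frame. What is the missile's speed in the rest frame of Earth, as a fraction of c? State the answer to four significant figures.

0.9783c

First combine the missile and interstellar probe (S''→S'): u₁ = (0.786 + 0.637)/(1 + 0.786×0.637) = 1.423/1.500682 = 0.94824.
Then combine with the mothership (S'→S): u = (0.94824 + 0.415)/(1 + 0.94824×0.415) = 1.36324/1.3935196 = 0.97827.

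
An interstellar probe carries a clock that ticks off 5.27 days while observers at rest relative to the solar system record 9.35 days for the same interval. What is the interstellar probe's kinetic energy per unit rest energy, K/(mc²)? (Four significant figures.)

From Δt = γΔτ: γ = 9.35/5.27 = 1.77419.
Since K = (γ−1)mc², K/(mc²) = 1.77419 − 1 = 0.7742.

0.7742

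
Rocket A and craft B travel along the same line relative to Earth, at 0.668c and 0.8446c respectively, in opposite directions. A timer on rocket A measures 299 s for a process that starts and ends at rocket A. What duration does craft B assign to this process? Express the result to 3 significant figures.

Transform rocket A's velocity into craft B's frame: (0.668 + 0.8446)/(1 + 0.668·0.8446) = 1.5126/1.5641928, so the relative speed is 0.96702c.
γ for this relative speed: γ = 1/√(1 − 0.935128) = 3.9262.
The clock on rocket A records proper time, so craft B measures Δt = γΔτ = 3.9262 × 299 = 1170 s.

1170 s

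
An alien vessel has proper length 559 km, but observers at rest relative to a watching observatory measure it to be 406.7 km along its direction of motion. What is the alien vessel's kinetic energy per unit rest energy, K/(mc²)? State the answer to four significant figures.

γ = L₀/L = 559/406.7 = 1.37448.
Since K = (γ−1)mc², K/(mc²) = 1.37448 − 1 = 0.3745.

0.3745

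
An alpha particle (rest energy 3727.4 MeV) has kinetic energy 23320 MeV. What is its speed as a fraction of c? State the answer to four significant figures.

K = (γ−1)mc², so γ = 1 + 23320/3727.4 = 7.2564.
Then v/c = √(1 − γ⁻²) = √(1 − 0.0189914) = √0.9810086 = 0.9905.

0.9905c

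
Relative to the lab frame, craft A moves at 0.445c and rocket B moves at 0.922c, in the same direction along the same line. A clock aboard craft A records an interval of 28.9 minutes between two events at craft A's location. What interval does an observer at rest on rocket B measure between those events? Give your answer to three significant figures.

49.2 minutes

Speed of craft A in rocket B's frame: u = (v_A − v_B)/(1 − v_A v_B/c²) = (0.445 − 0.922)/(1 − 0.445×0.922) = −0.477/0.58971 = −0.80887; |u| = 0.80887c.
γ for this relative speed: γ = 1/√(1 − 0.654271) = 1.7007.
The clock on craft A records proper time, so rocket B measures Δt = γΔτ = 1.7007 × 28.9 = 49.2 minutes.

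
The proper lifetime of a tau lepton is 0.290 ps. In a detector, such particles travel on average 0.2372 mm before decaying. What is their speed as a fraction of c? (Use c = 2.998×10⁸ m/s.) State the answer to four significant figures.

0.9389c

Lab distance = (lab lifetime)·v = γτ·βc, so βγ = d/(cτ) = 2.372×10^-4/(2.998×10⁸ × 2.900×10^-13) = 2.7283.
With βγ = 2.7283: γ² = 1 + (βγ)² = 8.44362, and β = (βγ)/γ = 2.7283/2.90579 = 0.9389.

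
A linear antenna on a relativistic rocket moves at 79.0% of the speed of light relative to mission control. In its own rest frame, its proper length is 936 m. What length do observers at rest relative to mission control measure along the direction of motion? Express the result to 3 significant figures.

With β = 0.79, γ = 1/√(1 − 0.79²) = 1/√0.3759 = 1.631.
Length contraction: L = L₀/γ = 936/1.631 = 574 m.

574 m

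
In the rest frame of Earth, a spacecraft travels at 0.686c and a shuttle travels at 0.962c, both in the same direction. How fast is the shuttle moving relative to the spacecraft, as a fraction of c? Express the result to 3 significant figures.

Transform to the spacecraft's frame: u' = (u − v)/(1 − uv/c²).
u' = (0.962 − 0.686)/(1 − 0.962×0.686) = 0.276/0.340068 = 0.8116.
Speed in the spacecraft's frame: 0.812c (in the same direction).

0.812c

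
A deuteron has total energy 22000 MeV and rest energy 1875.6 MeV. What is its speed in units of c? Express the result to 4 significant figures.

0.9964c

γ = E/(mc²) = 22000/1875.6 = 11.73.
β = √(1 − 1/γ²) = √(1 − 0.00726782) = √0.99273218 = 0.9964.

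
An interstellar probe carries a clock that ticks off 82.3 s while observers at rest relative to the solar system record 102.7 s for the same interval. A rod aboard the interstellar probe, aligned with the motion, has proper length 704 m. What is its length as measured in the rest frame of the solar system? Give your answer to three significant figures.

564 m

The time-dilation ratio gives γ = 102.7/82.3 = 1.24787.
The rod contracts by the same γ: 704 m / 1.24787 = 564 m.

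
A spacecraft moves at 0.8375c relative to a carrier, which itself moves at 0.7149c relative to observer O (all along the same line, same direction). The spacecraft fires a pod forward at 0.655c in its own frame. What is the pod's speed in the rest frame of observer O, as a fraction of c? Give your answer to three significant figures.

0.994c

Compose velocities in two stages. Stage 1 (into S'): u₁ = (0.655+0.8375)/(1+0.655×0.8375) = 0.9638.
Stage 2 (into S): u = (0.9638+0.7149)/(1+0.9638×0.7149) = 0.99389, so the speed is 0.994c.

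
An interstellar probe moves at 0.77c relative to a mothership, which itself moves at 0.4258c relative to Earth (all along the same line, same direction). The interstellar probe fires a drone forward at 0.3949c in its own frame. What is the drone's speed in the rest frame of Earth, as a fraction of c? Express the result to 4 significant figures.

0.9556c

Compose velocities in two stages. Stage 1 (into S'): u₁ = (0.3949+0.77)/(1+0.3949×0.77) = 0.89328.
Stage 2 (into S): u = (0.89328+0.4258)/(1+0.89328×0.4258) = 0.95561, so the speed is 0.9556c.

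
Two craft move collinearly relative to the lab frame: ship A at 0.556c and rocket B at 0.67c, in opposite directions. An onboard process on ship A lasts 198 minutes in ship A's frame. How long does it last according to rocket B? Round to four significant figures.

The velocity of ship A relative to rocket B is (0.556 + 0.67)c / (1 + 0.556×0.67) = 0.89325c; relative speed 0.89325c.
γ for this relative speed: γ = 1/√(1 − 0.797896) = 2.2244.
Ship A's interval is proper; time dilation gives Δt_B = γΔτ = 2.2244 × 198 minutes = 440.4 minutes.

440.4 minutes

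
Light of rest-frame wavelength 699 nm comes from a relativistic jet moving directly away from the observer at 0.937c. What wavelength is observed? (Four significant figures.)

3876 nm

Relativistic Doppler for wavelength: λ_obs = λ_src · √((1+β)/(1−β)).
With β = 0.937: factor = √(1.937/0.063) = 5.5449.
λ_obs = 699 × 5.5449 = 3876 nm.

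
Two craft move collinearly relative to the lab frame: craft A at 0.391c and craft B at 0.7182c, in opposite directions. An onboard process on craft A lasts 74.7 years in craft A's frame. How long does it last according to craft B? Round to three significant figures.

149 years

The velocity of craft A relative to craft B is (0.391 + 0.7182)c / (1 + 0.391×0.7182) = 0.86601c; relative speed 0.86601c.
At |u| = 0.86601c, γ = (1 − 0.749973)^(−1/2) = 1.9999.
The clock on craft A records proper time, so craft B measures Δt = γΔτ = 1.9999 × 74.7 = 149 years.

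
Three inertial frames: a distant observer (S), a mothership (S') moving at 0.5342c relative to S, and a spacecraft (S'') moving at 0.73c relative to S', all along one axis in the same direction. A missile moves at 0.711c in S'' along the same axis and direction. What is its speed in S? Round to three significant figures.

0.984c

Compose velocities in two stages. Stage 1 (into S'): u₁ = (0.711+0.73)/(1+0.711×0.73) = 0.94863.
Stage 2 (into S): u = (0.94863+0.5342)/(1+0.94863×0.5342) = 0.98412, so the speed is 0.984c.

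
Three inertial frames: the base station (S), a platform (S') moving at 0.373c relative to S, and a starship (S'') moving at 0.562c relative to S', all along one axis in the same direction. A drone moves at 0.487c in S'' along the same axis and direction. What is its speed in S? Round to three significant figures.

First combine the drone and starship (S''→S'): u₁ = (0.487 + 0.562)/(1 + 0.487×0.562) = 1.049/1.273694 = 0.82359.
Then combine with the platform (S'→S): u = (0.82359 + 0.373)/(1 + 0.82359×0.373) = 1.19659/1.30719907 = 0.91538.

0.915c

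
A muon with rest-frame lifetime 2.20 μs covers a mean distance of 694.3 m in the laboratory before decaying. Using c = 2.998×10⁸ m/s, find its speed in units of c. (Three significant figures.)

Let x = d/(cτ) = 694.3 m / (2.998×10⁸ m/s × 2.200×10^-6 s) = 1.0527. Since d = βγcτ, x = βγ = β/√(1−β²).
Solving: β² = x²/(1+x²) = 1.10818/2.10818 = 0.525657, so β = 0.725.

0.725c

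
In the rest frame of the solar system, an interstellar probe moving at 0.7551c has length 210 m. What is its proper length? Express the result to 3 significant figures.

With β = 0.7551, γ = 1/√(1 − 0.7551²) = 1/√0.42982399 = 1.5253.
Proper length: L₀ = γ·L = 1.5253 × 210 = 320 m.

320 m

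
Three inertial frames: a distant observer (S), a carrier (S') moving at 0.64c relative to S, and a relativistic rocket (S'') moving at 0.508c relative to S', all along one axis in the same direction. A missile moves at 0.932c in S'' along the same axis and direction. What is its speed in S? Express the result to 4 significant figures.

Compose velocities in two stages. Stage 1 (into S'): u₁ = (0.932+0.508)/(1+0.932×0.508) = 0.97729.
Stage 2 (into S): u = (0.97729+0.64)/(1+0.97729×0.64) = 0.99497, so the speed is 0.9950c.

0.9950c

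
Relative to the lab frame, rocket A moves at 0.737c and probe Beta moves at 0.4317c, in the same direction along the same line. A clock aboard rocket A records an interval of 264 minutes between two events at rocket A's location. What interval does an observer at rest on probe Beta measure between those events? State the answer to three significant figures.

295 minutes

The velocity of rocket A relative to probe Beta is (0.737 − 0.4317)c / (1 − 0.737×0.4317) = 0.44776c; relative speed 0.44776c.
At |u| = 0.44776c, γ = (1 − 0.200489)^(−1/2) = 1.1184.
Rocket A's interval is proper; time dilation gives Δt_B = γΔτ = 1.1184 × 264 minutes = 295 minutes.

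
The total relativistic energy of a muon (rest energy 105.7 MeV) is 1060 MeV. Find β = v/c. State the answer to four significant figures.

0.9950

Total energy E = γmc² gives γ = 1060/105.7 = 10.028.
Hence β = √(1 − 1/γ²) = √(1 − 0.00994423) = √0.99005577 = 0.9950.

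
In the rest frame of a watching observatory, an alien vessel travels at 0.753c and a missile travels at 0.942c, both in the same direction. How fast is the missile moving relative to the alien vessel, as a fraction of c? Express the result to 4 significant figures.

Transform to the alien vessel's frame: u' = (u − v)/(1 − uv/c²).
u' = (0.942 − 0.753)/(1 − 0.942×0.753) = 0.189/0.290674 = 0.65021.
Speed in the alien vessel's frame: 0.6502c (in the same direction).

0.6502c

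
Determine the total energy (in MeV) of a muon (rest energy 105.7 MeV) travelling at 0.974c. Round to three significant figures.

467 MeV

Lorentz factor: γ = (1 − 0.948676)^(−1/2) = 4.4141.
Total energy: E = γmc² = 4.4141 × 105.7 MeV = 467 MeV.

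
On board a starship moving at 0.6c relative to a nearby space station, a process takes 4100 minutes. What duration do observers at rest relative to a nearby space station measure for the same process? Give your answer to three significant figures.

5120 minutes

γ = 1/√(1 − β²) = 1/√(1 − 0.36) = 1/√0.64 = 1/0.8 = 1.25.
Time dilation: Δt = γ·Δτ = 1.25 × 4100 = 5120 minutes.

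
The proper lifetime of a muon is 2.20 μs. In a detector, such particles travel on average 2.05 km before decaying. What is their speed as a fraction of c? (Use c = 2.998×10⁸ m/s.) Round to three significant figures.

Lab distance = (lab lifetime)·v = γτ·βc, so βγ = d/(cτ) = 2050/(2.998×10⁸ × 2.200×10^-6) = 3.1081.
With βγ = 3.1081: γ² = 1 + (βγ)² = 10.66029, and β = (βγ)/γ = 3.1081/3.26501 = 0.952.

0.952c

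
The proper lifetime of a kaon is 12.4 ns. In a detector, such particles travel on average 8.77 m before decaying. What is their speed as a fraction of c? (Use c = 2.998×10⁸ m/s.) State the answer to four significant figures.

Let x = d/(cτ) = 8.770 m / (2.998×10⁸ m/s × 1.240×10^-8 s) = 2.3591. Since d = βγcτ, x = βγ = β/√(1−β²).
Solving: β² = x²/(1+x²) = 5.56535/6.56535 = 0.847685, so β = 0.9207.

0.9207c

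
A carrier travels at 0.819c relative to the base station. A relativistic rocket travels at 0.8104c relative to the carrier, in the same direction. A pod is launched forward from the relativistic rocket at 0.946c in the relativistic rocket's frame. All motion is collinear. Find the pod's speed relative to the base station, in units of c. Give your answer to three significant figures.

0.999c

Apply u = (u'+v)/(1+u'v) twice. Pod in the carrier frame: (0.946+0.8104)/(1+0.946·0.8104) = 1.7564/1.7666384 = 0.9942c.
That velocity, transformed to the rest frame of the base station: (0.9942+0.819)/(1+0.9942·0.819) = 1.8132/1.8142498 = 0.99942c.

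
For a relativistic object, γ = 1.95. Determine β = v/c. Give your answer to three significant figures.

0.858

β = √(1 − 1/γ²) = √(1 − 1/3.8025) = √0.737015 = 0.858.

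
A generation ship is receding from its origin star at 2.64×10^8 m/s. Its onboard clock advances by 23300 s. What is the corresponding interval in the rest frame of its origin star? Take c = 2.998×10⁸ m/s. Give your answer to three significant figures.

β = v/c = (2.64×10^8 m/s)/(2.998×10⁸ m/s) = 0.880587.
γ = 1/√(1 − β²) = 1/√(1 − 0.7754335) = 1/√0.2245665 = 1/0.473885 = 2.1102.
Time dilation: Δt = γ·Δτ = 2.1102 × 23300 = 49200 s.

49200 s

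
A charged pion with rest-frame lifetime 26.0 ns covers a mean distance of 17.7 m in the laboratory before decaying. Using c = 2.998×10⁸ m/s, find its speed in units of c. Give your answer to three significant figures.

d = βγcτ ⇒ βγ = d/(cτ) = 17.70 m / (7.7948 m) = 2.2707.
β = (βγ)/√(1+(βγ)²) = 2.2707/√6.15608 = 0.915.

0.915c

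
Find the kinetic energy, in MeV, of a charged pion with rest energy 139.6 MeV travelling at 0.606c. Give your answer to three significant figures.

35.9 MeV

γ = 1/√(1 − β²) = 1/√(1 − 0.367236) = 1/√0.632764 = 1/0.795465 = 1.25713.
Kinetic energy: K = (γ − 1)mc² = (1.25713 − 1) × 139.6 MeV = 0.25713 × 139.6 = 35.9 MeV.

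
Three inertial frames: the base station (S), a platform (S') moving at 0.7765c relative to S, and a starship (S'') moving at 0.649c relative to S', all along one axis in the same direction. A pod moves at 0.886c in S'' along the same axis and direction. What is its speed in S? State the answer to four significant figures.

First combine the pod and starship (S''→S'): u₁ = (0.886 + 0.649)/(1 + 0.886×0.649) = 1.535/1.575014 = 0.97459.
Then combine with the platform (S'→S): u = (0.97459 + 0.7765)/(1 + 0.97459×0.7765) = 1.75109/1.756769135 = 0.99677.

0.9968c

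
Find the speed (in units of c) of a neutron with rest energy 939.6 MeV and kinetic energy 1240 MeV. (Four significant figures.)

K = (γ−1)mc², so γ = 1 + 1240/939.6 = 2.3197.
Then v/c = √(1 − γ⁻²) = √(1 − 0.185839) = √0.814161 = 0.9023.

0.9023c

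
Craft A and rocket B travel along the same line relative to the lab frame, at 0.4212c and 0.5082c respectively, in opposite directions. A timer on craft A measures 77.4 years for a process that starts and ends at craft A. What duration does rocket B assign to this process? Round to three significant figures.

The velocity of craft A relative to rocket B is (0.4212 + 0.5082)c / (1 + 0.4212×0.5082) = 0.76553c; relative speed 0.76553c.
γ for this relative speed: γ = 1/√(1 − 0.586036) = 1.5542.
Craft A's interval is proper; time dilation gives Δt_B = γΔτ = 1.5542 × 77.4 years = 120 years.

120 years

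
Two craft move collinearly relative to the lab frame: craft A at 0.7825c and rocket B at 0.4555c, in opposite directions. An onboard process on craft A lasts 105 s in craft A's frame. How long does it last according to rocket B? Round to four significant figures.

256.9 s

Speed of craft A in rocket B's frame: u = (v_A + v_B)/(1 + v_A v_B/c²) = (0.7825 + 0.4555)/(1 + 0.7825×0.4555) = 1.238/1.35642875 = 0.91269; |u| = 0.91269c.
At |u| = 0.91269c, γ = (1 − 0.833003)^(−1/2) = 2.4471.
The clock on craft A records proper time, so rocket B measures Δt = γΔτ = 2.4471 × 105 = 256.9 s.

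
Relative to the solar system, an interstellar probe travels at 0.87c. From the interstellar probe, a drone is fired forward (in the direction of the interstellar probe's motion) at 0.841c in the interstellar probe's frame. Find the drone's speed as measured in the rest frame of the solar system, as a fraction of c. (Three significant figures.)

Relativistic velocity addition: u = (u' + v)/(1 + u'v/c²), with u' = 0.841c and v = 0.87c.
Numerator: 0.841 + 0.87 = 1.711. Denominator: 1 + (0.841)(0.87) = 1.73167.
u = 1.711/1.73167 = 0.98806, so the speed is 0.988c.

0.988c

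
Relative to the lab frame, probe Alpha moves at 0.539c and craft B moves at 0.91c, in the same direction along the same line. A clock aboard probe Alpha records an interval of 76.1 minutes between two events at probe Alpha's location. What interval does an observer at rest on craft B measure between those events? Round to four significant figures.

The velocity of probe Alpha relative to craft B is (0.539 − 0.91)c / (1 − 0.539×0.91) = −0.72815c; relative speed 0.72815c.
At |u| = 0.72815c, γ = (1 − 0.530202)^(−1/2) = 1.459.
Probe Alpha's interval is proper; time dilation gives Δt_B = γΔτ = 1.459 × 76.1 minutes = 111.0 minutes.

111.0 minutes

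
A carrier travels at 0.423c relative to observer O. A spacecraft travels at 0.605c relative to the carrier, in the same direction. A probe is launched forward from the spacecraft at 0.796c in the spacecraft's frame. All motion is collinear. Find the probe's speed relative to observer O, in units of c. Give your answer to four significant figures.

First combine the probe and spacecraft (S''→S'): u₁ = (0.796 + 0.605)/(1 + 0.796×0.605) = 1.401/1.48158 = 0.94561.
Then combine with the carrier (S'→S): u = (0.94561 + 0.423)/(1 + 0.94561×0.423) = 1.36861/1.39999303 = 0.97758.

0.9776c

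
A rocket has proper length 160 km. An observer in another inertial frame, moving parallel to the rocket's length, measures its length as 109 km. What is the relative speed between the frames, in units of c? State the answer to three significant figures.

Length contraction gives γ = L₀/L = 160/109 = 1.4679.
β = √(1 − 1/γ²) = √0.535905 = 0.732.

0.732c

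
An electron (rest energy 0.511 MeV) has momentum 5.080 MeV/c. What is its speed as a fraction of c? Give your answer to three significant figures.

0.995c

pc/(mc²) = 5.080/0.511 = 9.9413 = βγ = β/√(1−β²).
So β² = x²/(1 + x²) with x = 9.9413: x² = 98.8294, β² = 98.8294/99.8294 = 0.989983, β = 0.995.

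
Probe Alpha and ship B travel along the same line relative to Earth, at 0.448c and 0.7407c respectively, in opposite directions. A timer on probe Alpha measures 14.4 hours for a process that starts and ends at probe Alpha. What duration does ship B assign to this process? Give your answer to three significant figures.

31.9 hours

The velocity of probe Alpha relative to ship B is (0.448 + 0.7407)c / (1 + 0.448×0.7407) = 0.89253c; relative speed 0.89253c.
γ for this relative speed: γ = 1/√(1 − 0.79661) = 2.2174.
Probe Alpha's interval is proper; time dilation gives Δt_B = γΔτ = 2.2174 × 14.4 hours = 31.9 hours.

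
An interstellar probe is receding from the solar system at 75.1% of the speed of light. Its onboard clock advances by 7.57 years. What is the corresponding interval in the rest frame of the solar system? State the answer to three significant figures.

11.5 years

γ = 1/√(1 − β²) = 1/√(1 − 0.564001) = 1/√0.435999 = 1/0.660302 = 1.5145.
Time dilation: Δt = γ·Δτ = 1.5145 × 7.57 = 11.5 years.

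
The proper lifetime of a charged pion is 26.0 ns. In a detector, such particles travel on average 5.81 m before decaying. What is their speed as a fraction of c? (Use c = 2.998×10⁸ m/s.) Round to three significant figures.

0.598c

Let x = d/(cτ) = 5.810 m / (2.998×10⁸ m/s × 2.600×10^-8 s) = 0.74537. Since d = βγcτ, x = βγ = β/√(1−β²).
Solving: β² = x²/(1+x²) = 0.555576/1.555576 = 0.357151, so β = 0.598.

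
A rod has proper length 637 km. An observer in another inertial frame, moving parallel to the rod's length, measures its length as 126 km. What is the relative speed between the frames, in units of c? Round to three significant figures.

Length contraction gives γ = L₀/L = 637/126 = 5.0556.
β = √(1 − 1/γ²) = √0.960875 = 0.980.

0.980c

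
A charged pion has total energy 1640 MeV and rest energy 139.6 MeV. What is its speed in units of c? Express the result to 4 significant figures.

Total energy E = γmc² gives γ = 1640/139.6 = 11.748.
Hence β = √(1 − 1/γ²) = √(1 − 0.00724556) = √0.99275444 = 0.9964.

0.9964c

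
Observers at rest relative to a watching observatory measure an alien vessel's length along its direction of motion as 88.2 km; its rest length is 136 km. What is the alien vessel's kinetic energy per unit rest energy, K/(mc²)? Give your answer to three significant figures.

γ = L₀/L = 136/88.2 = 1.54195.
K/(mc²) = γ − 1 = 1.54195 − 1 = 0.542.

0.542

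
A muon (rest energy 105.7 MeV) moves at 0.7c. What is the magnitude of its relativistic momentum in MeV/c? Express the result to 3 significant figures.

γ = 1/√(1 − β²) = 1/√(1 − 0.49) = 1/√0.51 = 1/0.714143 = 1.4003.
Momentum: p = γβ·mc = 1.4003 × 0.7 × 105.7 MeV/c = 104 MeV/c.

104 MeV/c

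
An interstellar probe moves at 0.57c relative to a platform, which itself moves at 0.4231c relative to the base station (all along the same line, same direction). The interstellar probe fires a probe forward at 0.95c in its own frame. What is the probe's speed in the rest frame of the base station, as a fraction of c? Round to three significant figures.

0.994c

Apply u = (u'+v)/(1+u'v) twice. Probe in the platform frame: (0.95+0.57)/(1+0.95·0.57) = 1.52/1.5415 = 0.98605c.
That velocity, transformed to the rest frame of the base station: (0.98605+0.4231)/(1+0.98605·0.4231) = 1.40915/1.417197755 = 0.99432c.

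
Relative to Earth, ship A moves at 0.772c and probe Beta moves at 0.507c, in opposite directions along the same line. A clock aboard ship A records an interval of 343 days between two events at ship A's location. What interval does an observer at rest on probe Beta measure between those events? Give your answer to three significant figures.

Transform ship A's velocity into probe Beta's frame: (0.772 + 0.507)/(1 + 0.772·0.507) = 1.279/1.391404, so the relative speed is 0.91922c.
At |u| = 0.91922c, γ = (1 − 0.844965)^(−1/2) = 2.5397.
Ship A's interval is proper; time dilation gives Δt_B = γΔτ = 2.5397 × 343 days = 871 days.

871 days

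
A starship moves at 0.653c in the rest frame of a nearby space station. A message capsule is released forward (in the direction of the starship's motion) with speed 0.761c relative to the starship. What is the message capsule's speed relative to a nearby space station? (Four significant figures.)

Relativistic velocity addition: u = (u' + v)/(1 + u'v/c²), with u' = 0.761c and v = 0.653c.
Numerator: 0.761 + 0.653 = 1.414. Denominator: 1 + (0.761)(0.653) = 1.496933.
u = 1.414/1.496933 = 0.9446, so the speed is 0.9446c.

0.9446c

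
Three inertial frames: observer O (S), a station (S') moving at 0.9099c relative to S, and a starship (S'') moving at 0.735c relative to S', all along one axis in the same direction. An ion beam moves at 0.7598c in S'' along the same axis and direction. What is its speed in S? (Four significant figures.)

0.9980c

Apply u = (u'+v)/(1+u'v) twice. Ion beam in the station frame: (0.7598+0.735)/(1+0.7598·0.735) = 1.4948/1.558453 = 0.95916c.
That velocity, transformed to the rest frame of observer O: (0.95916+0.9099)/(1+0.95916·0.9099) = 1.86906/1.872739684 = 0.99804c.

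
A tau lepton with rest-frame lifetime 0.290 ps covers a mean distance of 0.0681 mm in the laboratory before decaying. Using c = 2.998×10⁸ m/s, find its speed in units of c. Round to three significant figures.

Lab distance = (lab lifetime)·v = γτ·βc, so βγ = d/(cτ) = 6.810×10^-5/(2.998×10⁸ × 2.900×10^-13) = 0.78328.
With βγ = 0.78328: γ² = 1 + (βγ)² = 1.613528, and β = (βγ)/γ = 0.78328/1.27025 = 0.617.

0.617c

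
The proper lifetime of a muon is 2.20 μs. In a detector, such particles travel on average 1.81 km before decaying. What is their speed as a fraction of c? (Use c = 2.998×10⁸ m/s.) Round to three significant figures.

0.940c

Lab distance = (lab lifetime)·v = γτ·βc, so βγ = d/(cτ) = 1810/(2.998×10⁸ × 2.200×10^-6) = 2.7443.
With βγ = 2.7443: γ² = 1 + (βγ)² = 8.53118, and β = (βγ)/γ = 2.7443/2.92082 = 0.940.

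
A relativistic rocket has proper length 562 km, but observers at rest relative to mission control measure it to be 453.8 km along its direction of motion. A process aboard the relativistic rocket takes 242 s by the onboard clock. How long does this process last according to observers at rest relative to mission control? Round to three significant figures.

300 s

From L = L₀/γ: γ = 562/453.8 = 1.23843.
The same γ dilates the second interval: 1.23843 × 242 s = 300 s.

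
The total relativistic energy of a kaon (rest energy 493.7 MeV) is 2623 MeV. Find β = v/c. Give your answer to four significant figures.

Total energy E = γmc² gives γ = 2623/493.7 = 5.3129.
Hence β = √(1 − 1/γ²) = √(1 − 0.0354272) = √0.9645728 = 0.9821.

0.9821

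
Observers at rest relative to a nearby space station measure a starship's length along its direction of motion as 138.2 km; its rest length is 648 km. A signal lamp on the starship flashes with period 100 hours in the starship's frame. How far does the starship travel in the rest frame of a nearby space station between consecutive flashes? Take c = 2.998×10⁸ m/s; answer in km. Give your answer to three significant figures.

4.94×10^11 km

γ = L₀/L = 648/138.2 = 4.68886.
β = √(1 − 1/γ²) = 0.97699. Lab-frame period = γτ = 4.68886×100 hours = 468.89 hours. Distance = βc × γτ = 0.97699 × 2.998×10⁸ m/s × 1688004 s = 4.9442×10^14 m = 4.94×10^11 km.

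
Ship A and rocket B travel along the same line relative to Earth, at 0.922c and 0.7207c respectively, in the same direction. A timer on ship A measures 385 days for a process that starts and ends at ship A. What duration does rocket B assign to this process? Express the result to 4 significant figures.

Speed of ship A in rocket B's frame: u = (v_A − v_B)/(1 − v_A v_B/c²) = (0.922 − 0.7207)/(1 − 0.922×0.7207) = 0.2013/0.3355146 = 0.59997; |u| = 0.59997c.
At |u| = 0.59997c, γ = (1 − 0.359964)^(−1/2) = 1.25.
The clock on ship A records proper time, so rocket B measures Δt = γΔτ = 1.25 × 385 = 481.2 days.

481.2 days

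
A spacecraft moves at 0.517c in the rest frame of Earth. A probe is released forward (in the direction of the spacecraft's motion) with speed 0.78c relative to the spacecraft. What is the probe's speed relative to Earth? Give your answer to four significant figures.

0.9243c

In units of c, u = (u' + v)/(1 + u'v) with u' = 0.78 and v = 0.517.
Numerator: 0.78 + 0.517 = 1.297. Denominator: 1 + (0.78)(0.517) = 1.40326.
u = 1.297/1.40326 = 0.92428, so the speed is 0.9243c.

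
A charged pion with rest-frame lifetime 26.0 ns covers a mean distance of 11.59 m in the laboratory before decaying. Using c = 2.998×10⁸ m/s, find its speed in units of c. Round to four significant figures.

d = βγcτ ⇒ βγ = d/(cτ) = 11.59 m / (7.7948 m) = 1.4869.
β = (βγ)/√(1+(βγ)²) = 1.4869/√3.21087 = 0.8298.

0.8298c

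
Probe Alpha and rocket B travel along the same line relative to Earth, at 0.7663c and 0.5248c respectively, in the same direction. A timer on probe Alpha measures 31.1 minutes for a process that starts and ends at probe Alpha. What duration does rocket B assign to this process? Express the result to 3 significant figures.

34.0 minutes

Transform probe Alpha's velocity into rocket B's frame: (0.7663 − 0.5248)/(1 − 0.7663·0.5248) = 0.2415/0.59784576, so the relative speed is 0.40395c.
γ for this relative speed: γ = 1/√(1 − 0.163176) = 1.0932.
The clock on probe Alpha records proper time, so rocket B measures Δt = γΔτ = 1.0932 × 31.1 = 34.0 minutes.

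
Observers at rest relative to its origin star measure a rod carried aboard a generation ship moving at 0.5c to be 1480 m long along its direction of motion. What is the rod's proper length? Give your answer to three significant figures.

Lorentz factor: γ = (1 − 0.25)^(−1/2) = 1.1547.
Proper length: L₀ = γ·L = 1.1547 × 1480 = 1710 m.

1710 m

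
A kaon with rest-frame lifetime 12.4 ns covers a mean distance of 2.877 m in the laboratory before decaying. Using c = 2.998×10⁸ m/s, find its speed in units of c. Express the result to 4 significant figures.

d = βγcτ ⇒ βγ = d/(cτ) = 2.877 m / (3.71752 m) = 0.7739.
β = (βγ)/√(1+(βγ)²) = 0.7739/√1.598921 = 0.6120.

0.6120c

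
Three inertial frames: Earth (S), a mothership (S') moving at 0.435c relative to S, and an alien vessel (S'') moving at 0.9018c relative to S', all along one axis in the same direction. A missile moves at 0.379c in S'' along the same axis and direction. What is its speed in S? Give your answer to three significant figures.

0.982c

First combine the missile and alien vessel (S''→S'): u₁ = (0.379 + 0.9018)/(1 + 0.379×0.9018) = 1.2808/1.3417822 = 0.95455.
Then combine with the mothership (S'→S): u = (0.95455 + 0.435)/(1 + 0.95455×0.435) = 1.38955/1.41522925 = 0.98186.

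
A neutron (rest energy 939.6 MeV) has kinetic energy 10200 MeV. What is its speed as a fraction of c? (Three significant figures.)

0.996c

K = (γ−1)mc², so γ = 1 + 10200/939.6 = 11.856.
Then v/c = √(1 − γ⁻²) = √(1 − 0.00711416) = √0.99288584 = 0.996.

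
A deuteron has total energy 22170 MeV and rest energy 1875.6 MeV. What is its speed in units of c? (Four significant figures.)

0.9964c

γ = E/(mc²) = 22170/1875.6 = 11.82.
β = √(1 − 1/γ²) = √(1 − 0.00715756) = √0.99284244 = 0.9964.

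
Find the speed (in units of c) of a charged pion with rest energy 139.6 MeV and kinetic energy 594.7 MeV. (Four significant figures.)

0.9818c

K = (γ−1)mc², so γ = 1 + 594.7/139.6 = 5.26.
Then v/c = √(1 − γ⁻²) = √(1 − 0.0361434) = √0.9638566 = 0.9818.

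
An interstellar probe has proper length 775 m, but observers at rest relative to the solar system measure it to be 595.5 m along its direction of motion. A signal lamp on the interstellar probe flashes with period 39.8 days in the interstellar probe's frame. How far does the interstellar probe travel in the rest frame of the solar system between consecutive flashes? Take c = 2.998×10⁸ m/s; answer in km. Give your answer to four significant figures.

8.587×10^11 km

γ = L₀/L = 775/595.5 = 1.30143.
β = √(1 − 1/γ²) = 0.63999. Lab-frame period = γτ = 1.30143×39.8 days = 51.797 days. Distance = βc × γτ = 0.63999 × 2.998×10⁸ m/s × 4475260.8 s = 8.5866×10^14 m = 8.587×10^11 km.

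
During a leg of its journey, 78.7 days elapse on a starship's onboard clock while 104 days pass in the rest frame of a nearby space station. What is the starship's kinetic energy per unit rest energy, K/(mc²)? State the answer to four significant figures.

The time-dilation ratio gives γ = 104/78.7 = 1.32147.
K/(mc²) = γ − 1 = 1.32147 − 1 = 0.3215.

0.3215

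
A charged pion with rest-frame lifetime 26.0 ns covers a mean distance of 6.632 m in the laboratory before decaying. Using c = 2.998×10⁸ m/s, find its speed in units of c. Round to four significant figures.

0.6480c

Lab distance = (lab lifetime)·v = γτ·βc, so βγ = d/(cτ) = 6.632/(2.998×10⁸ × 2.600×10^-8) = 0.85082.
With βγ = 0.85082: γ² = 1 + (βγ)² = 1.723895, and β = (βγ)/γ = 0.85082/1.31297 = 0.6480.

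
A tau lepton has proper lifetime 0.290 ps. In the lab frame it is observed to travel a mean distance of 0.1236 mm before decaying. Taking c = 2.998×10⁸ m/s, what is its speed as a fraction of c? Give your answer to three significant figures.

d = βγcτ ⇒ βγ = d/(cτ) = 1.236×10^-4 m / (8.6942×10^-5 m) = 1.4216.
β = (βγ)/√(1+(βγ)²) = 1.4216/√3.02095 = 0.818.

0.818c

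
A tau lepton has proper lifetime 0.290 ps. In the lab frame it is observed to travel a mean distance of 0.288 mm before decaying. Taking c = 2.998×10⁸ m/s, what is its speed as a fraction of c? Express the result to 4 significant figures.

Lab distance = (lab lifetime)·v = γτ·βc, so βγ = d/(cτ) = 2.880×10^-4/(2.998×10⁸ × 2.900×10^-13) = 3.3126.
With βγ = 3.3126: γ² = 1 + (βγ)² = 11.9733, and β = (βγ)/γ = 3.3126/3.46025 = 0.9573.

0.9573c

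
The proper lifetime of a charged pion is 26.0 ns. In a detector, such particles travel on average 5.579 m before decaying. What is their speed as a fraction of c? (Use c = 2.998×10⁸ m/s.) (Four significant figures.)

0.5820c

Let x = d/(cτ) = 5.579 m / (2.998×10⁸ m/s × 2.600×10^-8 s) = 0.71573. Since d = βγcτ, x = βγ = β/√(1−β²).
Solving: β² = x²/(1+x²) = 0.512269/1.512269 = 0.338742, so β = 0.5820.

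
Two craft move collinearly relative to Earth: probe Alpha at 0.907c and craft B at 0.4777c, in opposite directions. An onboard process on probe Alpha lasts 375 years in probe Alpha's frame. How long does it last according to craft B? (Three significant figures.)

1450 years

The velocity of probe Alpha relative to craft B is (0.907 + 0.4777)c / (1 + 0.907×0.4777) = 0.96611c; relative speed 0.96611c.
At |u| = 0.96611c, γ = (1 − 0.933369)^(−1/2) = 3.874.
Probe Alpha's interval is proper; time dilation gives Δt_B = γΔτ = 3.874 × 375 years = 1450 years.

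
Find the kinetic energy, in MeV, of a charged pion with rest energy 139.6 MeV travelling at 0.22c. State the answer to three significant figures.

γ = 1/√(1 − β²) = 1/√(1 − 0.0484) = 1/√0.9516 = 1/0.9755 = 1.025115.
Kinetic energy: K = (γ − 1)mc² = (1.025115 − 1) × 139.6 MeV = 0.025115 × 139.6 = 3.51 MeV.

3.51 MeV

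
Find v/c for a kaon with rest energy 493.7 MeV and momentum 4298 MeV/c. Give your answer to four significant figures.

pc/(mc²) = 4298/493.7 = 8.7057 = βγ = β/√(1−β²).
So β² = x²/(1 + x²) with x = 8.7057: x² = 75.7892, β² = 75.7892/76.7892 = 0.986977, β = 0.9935.

0.9935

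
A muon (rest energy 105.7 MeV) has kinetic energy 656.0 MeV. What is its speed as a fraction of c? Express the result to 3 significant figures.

0.990c

γ = 1 + K/(mc²) = 1 + 656.0/105.7 = 7.2062.
β = √(1 − 1/γ²) = √(1 − 0.0192569) = √0.9807431 = 0.990.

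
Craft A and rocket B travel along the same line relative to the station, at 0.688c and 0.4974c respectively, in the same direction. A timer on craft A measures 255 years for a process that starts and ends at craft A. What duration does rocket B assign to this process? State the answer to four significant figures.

Speed of craft A in rocket B's frame: u = (v_A − v_B)/(1 − v_A v_B/c²) = (0.688 − 0.4974)/(1 − 0.688×0.4974) = 0.1906/0.6577888 = 0.28976; |u| = 0.28976c.
At |u| = 0.28976c, γ = (1 − 0.0839609)^(−1/2) = 1.0448.
Craft A's interval is proper; time dilation gives Δt_B = γΔτ = 1.0448 × 255 years = 266.4 years.

266.4 years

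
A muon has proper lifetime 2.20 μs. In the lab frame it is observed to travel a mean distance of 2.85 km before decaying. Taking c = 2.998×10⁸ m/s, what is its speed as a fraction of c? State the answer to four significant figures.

d = βγcτ ⇒ βγ = d/(cτ) = 2850 m / (659.56 m) = 4.3211.
β = (βγ)/√(1+(βγ)²) = 4.3211/√19.6719 = 0.9743.

0.9743c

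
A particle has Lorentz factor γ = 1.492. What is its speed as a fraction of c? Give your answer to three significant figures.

β = √(1 − 1/γ²) = √(1 − 1/2.226064) = √0.550777 = 0.742.

0.742c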